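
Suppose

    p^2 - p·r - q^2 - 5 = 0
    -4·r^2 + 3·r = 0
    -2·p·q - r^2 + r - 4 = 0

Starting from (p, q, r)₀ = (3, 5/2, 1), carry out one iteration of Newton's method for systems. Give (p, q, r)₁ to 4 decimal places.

(1.7982, 0.3682, 0.8000)

At (3, 5/2, 1): F = (-5.2500, -1.0000, -19.0000).
Jacobian J = [[2·p - r, -2·q, -p], [0, 0, -8·r + 3], [-2·q, -2·p, -2·r + 1]].
At the point, J = [[5.0000, -5.0000, -3.0000], [0.0000, 0.0000, -5.0000], [-5.0000, -6.0000, -1.0000]] (det J = -275.0000).
Solving J·Δ = −F gives Δ = (-1.2018, -2.1318, -0.2000).
Then the next iterate is (p, q, r)₁ = (1.7982, 0.3682, 0.8000).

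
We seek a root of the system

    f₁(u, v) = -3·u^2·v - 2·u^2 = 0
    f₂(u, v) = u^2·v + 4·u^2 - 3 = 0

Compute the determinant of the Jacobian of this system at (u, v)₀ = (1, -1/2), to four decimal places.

20.0000

J = [[-6·u·v - 4·u, -3·u^2], [2·u·v + 8·u, u^2]].
At the point, J = [[-1.0000, -3.0000], [7.0000, 1.0000]].
det J = 20.0000.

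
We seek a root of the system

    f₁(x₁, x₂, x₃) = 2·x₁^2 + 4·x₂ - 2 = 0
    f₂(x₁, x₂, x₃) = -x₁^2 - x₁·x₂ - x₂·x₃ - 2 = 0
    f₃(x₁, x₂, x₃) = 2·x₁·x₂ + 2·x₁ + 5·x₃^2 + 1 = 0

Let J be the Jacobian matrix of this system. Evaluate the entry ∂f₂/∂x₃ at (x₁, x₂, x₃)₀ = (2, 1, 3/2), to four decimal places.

∂f₂/∂x₃ = -x₂.
At (2, 1, 3/2) this is -1.0000.

-1.0000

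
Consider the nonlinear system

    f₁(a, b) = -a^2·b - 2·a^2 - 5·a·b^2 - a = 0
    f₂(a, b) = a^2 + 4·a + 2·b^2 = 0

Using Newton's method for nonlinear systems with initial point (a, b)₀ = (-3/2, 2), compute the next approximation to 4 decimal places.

(-0.8778, 1.3910)

At (-3/2, 2): F = (22.5000, 4.2500).
Jacobian J = [[-2·a·b - 4·a - 5·b^2 - 1, -a^2 - 10·a·b], [2·a + 4, 4·b]].
At the point, J = [[-9.0000, 27.7500], [1.0000, 8.0000]] (det J = -99.7500).
Solving J·Δ = −F gives Δ = (0.6222, -0.6090).
Then the next iterate is (a, b)₁ = (-0.8778, 1.3910).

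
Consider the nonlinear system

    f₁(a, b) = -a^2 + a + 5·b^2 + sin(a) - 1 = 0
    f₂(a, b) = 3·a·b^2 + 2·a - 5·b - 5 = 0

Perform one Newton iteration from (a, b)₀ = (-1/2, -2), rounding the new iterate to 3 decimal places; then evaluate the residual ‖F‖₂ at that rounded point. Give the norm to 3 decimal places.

At (-1/2, -2): F = (17.77057, -2.000).
Jacobian J = [[-2·a + cos(a) + 1, 10·b], [3·b^2 + 2, 6·a·b - 5]].
At the point, J = [[2.87758, -20.000], [14.000, 1.000]] (det J = 282.87758).
Solving J·Δ = −F gives Δ = (0.079, 0.900).
Then the next iterate is (a, b)₁ = (-0.421, -1.100).
Re-evaluating at (-0.421, -1.100): F = (4.04309, -1.87023), so ‖F‖₂ = 4.455.

4.455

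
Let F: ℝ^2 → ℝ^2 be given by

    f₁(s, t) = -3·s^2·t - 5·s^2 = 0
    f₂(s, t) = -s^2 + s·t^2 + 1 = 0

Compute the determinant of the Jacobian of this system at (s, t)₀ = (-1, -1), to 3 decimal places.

J = [[-6·s·t - 10·s, -3·s^2], [-2·s + t^2, 2·s·t]].
At the point, J = [[4.000, -3.000], [3.000, 2.000]].
det J = 17.000.

17.000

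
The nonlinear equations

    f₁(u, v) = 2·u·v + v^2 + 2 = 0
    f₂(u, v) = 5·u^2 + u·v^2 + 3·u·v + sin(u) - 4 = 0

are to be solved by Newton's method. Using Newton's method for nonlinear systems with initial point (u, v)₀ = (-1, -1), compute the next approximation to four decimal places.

At (-1, -1): F = (5.0000, 2.158529).
Jacobian J = [[2·v, 2·u + 2·v], [10·u + v^2 + 3·v + cos(u), 2·u·v + 3·u]].
At the point, J = [[-2.0000, -4.0000], [-11.459698, -1.0000]] (det J = -43.838791).
Solving J·Δ = −F gives Δ = (0.0829, 1.2086).
Then the next iterate is (u, v)₁ = (-0.9171, 0.2086).

(-0.9171, 0.2086)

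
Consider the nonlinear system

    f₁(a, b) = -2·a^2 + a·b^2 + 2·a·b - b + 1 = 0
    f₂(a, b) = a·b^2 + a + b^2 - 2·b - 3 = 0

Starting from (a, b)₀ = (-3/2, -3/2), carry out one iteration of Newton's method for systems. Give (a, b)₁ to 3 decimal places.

(-1.088, -4.074)

At (-3/2, -3/2): F = (-0.875, -2.625).
Jacobian J = [[-4·a + b^2 + 2·b, 2·a·b + 2·a - 1], [b^2 + 1, 2·a·b + 2·b - 2]].
At the point, J = [[5.250, 0.500], [3.250, -0.500]] (det J = -4.250).
Solving J·Δ = −F gives Δ = (0.412, -2.574).
Then the next iterate is (a, b)₁ = (-1.088, -4.074).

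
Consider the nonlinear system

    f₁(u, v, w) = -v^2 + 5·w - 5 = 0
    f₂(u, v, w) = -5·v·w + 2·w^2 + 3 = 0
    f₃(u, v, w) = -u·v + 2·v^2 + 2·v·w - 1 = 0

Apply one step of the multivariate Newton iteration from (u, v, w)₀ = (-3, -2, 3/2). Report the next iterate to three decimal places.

At (-3, -2, 3/2): F = (-1.500, 22.500, -5.000).
Jacobian J = [[0, -2·v, 5], [0, -5·w, -5·v + 4·w], [-v, -u + 4·v + 2·w, 2·v]].
At the point, J = [[0.000, 4.000, 5.000], [0.000, -7.500, 16.000], [2.000, -2.000, -4.000]] (det J = 203.000).
Solving J·Δ = −F gives Δ = (2.293, 1.345, -0.776).
Then the next iterate is (u, v, w)₁ = (-0.707, -0.655, 0.724).

(-0.707, -0.655, 0.724)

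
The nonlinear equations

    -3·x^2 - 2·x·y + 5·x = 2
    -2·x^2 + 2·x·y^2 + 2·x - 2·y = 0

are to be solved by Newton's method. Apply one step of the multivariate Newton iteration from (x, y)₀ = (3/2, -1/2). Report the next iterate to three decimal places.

At (3/2, -1/2): F = (0.250, 0.250).
Jacobian J = [[-6·x - 2·y + 5, -2·x], [-4·x + 2·y^2 + 2, 4·x·y - 2]].
At the point, J = [[-3.000, -3.000], [-3.500, -5.000]] (det J = 4.500).
Solving J·Δ = −F gives Δ = (0.111, -0.028).
Then the next iterate is (x, y)₁ = (1.611, -0.528).

(1.611, -0.528)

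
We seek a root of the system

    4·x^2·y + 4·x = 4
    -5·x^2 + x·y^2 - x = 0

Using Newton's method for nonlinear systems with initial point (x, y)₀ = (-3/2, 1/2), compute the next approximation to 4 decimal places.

At (-3/2, 1/2): F = (-5.5000, -10.1250).
Jacobian J = [[8·x·y + 4, 4·x^2], [-10·x + y^2 - 1, 2·x·y]].
At the point, J = [[-2.0000, 9.0000], [14.2500, -1.5000]] (det J = -125.2500).
Solving J·Δ = −F gives Δ = (0.7934, 0.7874).
Then the next iterate is (x, y)₁ = (-0.7066, 1.2874).

(-0.7066, 1.2874)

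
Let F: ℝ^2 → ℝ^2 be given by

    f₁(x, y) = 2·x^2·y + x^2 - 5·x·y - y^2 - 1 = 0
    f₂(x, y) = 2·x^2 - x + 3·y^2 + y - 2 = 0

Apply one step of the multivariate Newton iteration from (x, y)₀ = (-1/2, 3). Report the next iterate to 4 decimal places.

(-0.3296, 1.5006)

At (-1/2, 3): F = (-0.7500, 29.0000).
Jacobian J = [[4·x·y + 2·x - 5·y, 2·x^2 - 5·x - 2·y], [4·x - 1, 6·y + 1]].
At the point, J = [[-22.0000, -3.0000], [-3.0000, 19.0000]] (det J = -427.0000).
Solving J·Δ = −F gives Δ = (0.1704, -1.4994).
Then the next iterate is (x, y)₁ = (-0.3296, 1.5006).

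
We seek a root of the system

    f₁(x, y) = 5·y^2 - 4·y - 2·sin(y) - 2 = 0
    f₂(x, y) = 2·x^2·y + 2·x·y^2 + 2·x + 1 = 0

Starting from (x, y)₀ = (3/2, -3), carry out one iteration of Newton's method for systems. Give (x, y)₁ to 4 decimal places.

(4.4038, -1.2735)

At (3/2, -3): F = (55.282240, 17.5000).
Jacobian J = [[0, 10·y - 2·cos(y) - 4], [4·x·y + 2·y^2 + 2, 2·x^2 + 4·x·y]].
At the point, J = [[0.0000, -32.020015], [2.0000, -13.5000]] (det J = 64.040030).
Solving J·Δ = −F gives Δ = (2.9038, 1.7265).
Then the next iterate is (x, y)₁ = (4.4038, -1.2735).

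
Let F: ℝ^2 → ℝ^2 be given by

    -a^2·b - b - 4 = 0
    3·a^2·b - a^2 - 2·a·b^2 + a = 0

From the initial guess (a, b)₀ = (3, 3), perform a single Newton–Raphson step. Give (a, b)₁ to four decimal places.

At (3, 3): F = (-34.0000, 21.0000).
Jacobian J = [[-2·a·b, -a^2 - 1], [6·a·b - 2·a - 2·b^2 + 1, 3·a^2 - 4·a·b]].
At the point, J = [[-18.0000, -10.0000], [31.0000, -9.0000]] (det J = 472.0000).
Solving J·Δ = −F gives Δ = (-1.0932, -1.4322).
Then the next iterate is (a, b)₁ = (1.9068, 1.5678).

(1.9068, 1.5678)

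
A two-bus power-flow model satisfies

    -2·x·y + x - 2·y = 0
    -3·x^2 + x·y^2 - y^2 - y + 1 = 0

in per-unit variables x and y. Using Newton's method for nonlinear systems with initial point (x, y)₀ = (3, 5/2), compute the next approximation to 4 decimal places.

(0.8385, 1.4558)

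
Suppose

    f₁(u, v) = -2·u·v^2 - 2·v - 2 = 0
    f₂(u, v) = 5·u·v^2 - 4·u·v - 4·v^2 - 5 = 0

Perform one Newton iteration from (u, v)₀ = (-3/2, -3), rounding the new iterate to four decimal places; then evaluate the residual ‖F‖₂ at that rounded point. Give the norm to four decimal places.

16.0260

At (-3/2, -3): F = (31.0000, -126.5000).
Jacobian J = [[-2·v^2, -4·u·v - 2], [5·v^2 - 4·v, 10·u·v - 4·u - 8·v]].
At the point, J = [[-18.0000, -20.0000], [57.0000, 75.0000]] (det J = -210.0000).
Solving J·Δ = −F gives Δ = (-0.9762, 2.4286).
Then the next iterate is (u, v)₁ = (-2.4762, -0.5714).
Re-evaluating at (-2.4762, -0.5714): F = (0.759748, -16.007966), so ‖F‖₂ = 16.0260.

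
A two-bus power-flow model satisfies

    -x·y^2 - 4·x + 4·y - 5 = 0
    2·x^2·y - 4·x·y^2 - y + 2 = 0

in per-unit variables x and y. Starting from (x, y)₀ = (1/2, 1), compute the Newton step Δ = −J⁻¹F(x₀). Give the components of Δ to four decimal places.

(-0.6053, 0.1579)

At (1/2, 1): F = (-3.5000, -0.5000).
Jacobian J = [[-y^2 - 4, -2·x·y + 4], [4·x·y - 4·y^2, 2·x^2 - 8·x·y - 1]].
At the point, J = [[-5.0000, 3.0000], [-2.0000, -4.5000]] (det J = 28.5000).
Solving J·Δ = −F gives Δ = (-0.6053, 0.1579).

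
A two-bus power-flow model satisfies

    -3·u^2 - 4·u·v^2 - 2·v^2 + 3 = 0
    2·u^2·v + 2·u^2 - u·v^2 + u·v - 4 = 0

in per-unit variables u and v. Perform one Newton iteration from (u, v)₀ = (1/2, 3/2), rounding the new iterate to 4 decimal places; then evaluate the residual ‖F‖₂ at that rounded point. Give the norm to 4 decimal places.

1.4524

At (1/2, 3/2): F = (-6.7500, -3.1250).
Jacobian J = [[-6·u - 4·v^2, -8·u·v - 4·v], [4·u·v + 4·u - v^2 + v, 2·u^2 - 2·u·v + u]].
At the point, J = [[-12.0000, -12.0000], [4.2500, -0.5000]] (det J = 57.0000).
Solving J·Δ = −F gives Δ = (0.5987, -1.1612).
Then the next iterate is (u, v)₁ = (1.0987, 0.3388).
Re-evaluating at (1.0987, 0.3388): F = (-1.355455, -0.521633), so ‖F‖₂ = 1.4524.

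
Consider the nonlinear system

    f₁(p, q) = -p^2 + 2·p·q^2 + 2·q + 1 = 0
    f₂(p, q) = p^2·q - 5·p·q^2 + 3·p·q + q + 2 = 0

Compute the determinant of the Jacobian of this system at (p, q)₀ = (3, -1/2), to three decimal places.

J = [[-2·p + 2·q^2, 4·p·q + 2], [2·p·q - 5·q^2 + 3·q, p^2 - 10·p·q + 3·p + 1]].
At the point, J = [[-5.500, -4.000], [-5.750, 34.000]].
det J = -210.000.

-210.000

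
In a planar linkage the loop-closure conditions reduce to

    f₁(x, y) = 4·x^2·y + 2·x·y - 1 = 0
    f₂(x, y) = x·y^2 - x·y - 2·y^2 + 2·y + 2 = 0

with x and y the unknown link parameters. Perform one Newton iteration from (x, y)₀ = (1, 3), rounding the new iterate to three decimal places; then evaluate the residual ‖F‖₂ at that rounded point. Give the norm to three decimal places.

At (1, 3): F = (17.000, -4.000).
Jacobian J = [[8·x·y + 2·y, 4·x^2 + 2·x], [y^2 - y, 2·x·y - x - 4·y + 2]].
At the point, J = [[30.000, 6.000], [6.000, -5.000]] (det J = -186.000).
Solving J·Δ = −F gives Δ = (-0.328, -1.194).
Then the next iterate is (x, y)₁ = (0.672, 1.806).
Re-evaluating at (0.672, 1.806): F = (4.68951, 0.06692), so ‖F‖₂ = 4.690.

4.690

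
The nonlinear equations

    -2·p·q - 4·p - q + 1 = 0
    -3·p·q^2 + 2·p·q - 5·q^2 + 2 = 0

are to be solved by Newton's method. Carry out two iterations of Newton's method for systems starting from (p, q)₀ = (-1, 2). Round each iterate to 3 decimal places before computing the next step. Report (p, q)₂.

(0.094, 0.685)

At (-1, 2): F = (7.000, -10.000).
Jacobian J = [[-2·q - 4, -2·p - 1], [-3·q^2 + 2·q, -6·p·q + 2·p - 10·q]].
At the point, J = [[-8.000, 1.000], [-8.000, -10.000]] (det J = 88.000).
Solving J·Δ = −F gives Δ = (0.682, -1.545).
Then the next iterate is (p, q)₁ = (-0.318, 0.455).
Round to (-0.318, 0.455) and repeat: F = (2.10638, 0.87300), J = [[-4.910, -0.364], [0.28892, -4.31786]].
Δ = (0.412, 0.230), so (p, q)₂ = (0.094, 0.685).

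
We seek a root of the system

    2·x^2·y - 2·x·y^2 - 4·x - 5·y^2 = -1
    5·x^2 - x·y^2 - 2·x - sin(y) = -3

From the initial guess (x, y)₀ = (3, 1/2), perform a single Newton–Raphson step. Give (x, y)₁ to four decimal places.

At (3, 1/2): F = (-4.7500, 40.770574).
Jacobian J = [[4·x·y - 2·y^2 - 4, 2·x^2 - 4·x·y - 10·y], [10·x - y^2 - 2, -2·x·y - cos(y)]].
At the point, J = [[1.5000, 7.0000], [27.7500, -3.877583]] (det J = -200.066374).
Solving J·Δ = −F gives Δ = (-1.3344, 0.9645).
Then the next iterate is (x, y)₁ = (1.6656, 1.4645).

(1.6656, 1.4645)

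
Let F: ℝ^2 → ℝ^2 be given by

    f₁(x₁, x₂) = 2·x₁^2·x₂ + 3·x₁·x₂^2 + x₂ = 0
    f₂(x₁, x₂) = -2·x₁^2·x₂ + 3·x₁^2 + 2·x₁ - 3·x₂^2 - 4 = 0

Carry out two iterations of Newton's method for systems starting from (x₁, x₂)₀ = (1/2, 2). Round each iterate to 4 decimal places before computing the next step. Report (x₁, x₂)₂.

At (1/2, 2): F = (9.0000, -15.2500).
Jacobian J = [[4·x₁·x₂ + 3·x₂^2, 2·x₁^2 + 6·x₁·x₂ + 1], [-4·x₁·x₂ + 6·x₁ + 2, -2·x₁^2 - 6·x₂]].
At the point, J = [[16.0000, 7.5000], [1.0000, -12.5000]] (det J = -207.5000).
Solving J·Δ = −F gives Δ = (0.0090, -1.2193).
Then the next iterate is (x₁, x₂)₁ = (0.5090, 0.7807).
Round to (0.5090, 0.7807) and repeat: F = (2.115924, -4.437764), J = [[3.417983, 3.902420], [3.464495, -5.202362]].
Δ = (0.2016, -0.7188), so (x₁, x₂)₂ = (0.7106, 0.0619).

(0.7106, 0.0619)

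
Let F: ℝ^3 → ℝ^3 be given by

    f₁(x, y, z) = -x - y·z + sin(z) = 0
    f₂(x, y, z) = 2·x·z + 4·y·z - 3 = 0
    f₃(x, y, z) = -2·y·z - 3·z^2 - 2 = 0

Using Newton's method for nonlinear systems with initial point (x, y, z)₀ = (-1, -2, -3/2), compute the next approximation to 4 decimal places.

(-1.2551, -1.6156, -0.4541)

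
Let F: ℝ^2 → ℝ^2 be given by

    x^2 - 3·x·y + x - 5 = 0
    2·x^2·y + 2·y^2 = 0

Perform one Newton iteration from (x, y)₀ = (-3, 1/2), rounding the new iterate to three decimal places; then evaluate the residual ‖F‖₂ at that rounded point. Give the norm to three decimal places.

At (-3, 1/2): F = (5.500, 9.500).
Jacobian J = [[2·x - 3·y + 1, -3·x], [4·x·y, 2·x^2 + 4·y]].
At the point, J = [[-6.500, 9.000], [-6.000, 20.000]] (det J = -76.000).
Solving J·Δ = −F gives Δ = (0.322, -0.378).
Then the next iterate is (x, y)₁ = (-2.678, 0.122).
Re-evaluating at (-2.678, 0.122): F = (0.47383, 1.77966), so ‖F‖₂ = 1.842.

1.842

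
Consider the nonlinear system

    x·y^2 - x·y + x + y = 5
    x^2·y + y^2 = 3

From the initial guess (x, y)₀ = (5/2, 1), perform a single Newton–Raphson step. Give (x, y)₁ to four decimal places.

At (5/2, 1): F = (-1.5000, 4.2500).
Jacobian J = [[y^2 - y + 1, 2·x·y - x + 1], [2·x·y, x^2 + 2·y]].
At the point, J = [[1.0000, 3.5000], [5.0000, 8.2500]] (det J = -9.2500).
Solving J·Δ = −F gives Δ = (-2.9459, 1.2703).
Then the next iterate is (x, y)₁ = (-0.4459, 2.2703).

(-0.4459, 2.2703)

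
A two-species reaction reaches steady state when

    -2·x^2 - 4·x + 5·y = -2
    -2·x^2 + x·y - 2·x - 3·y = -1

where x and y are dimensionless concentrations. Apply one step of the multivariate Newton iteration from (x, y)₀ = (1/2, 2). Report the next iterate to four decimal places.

(0.3500, -0.0800)

At (1/2, 2): F = (9.5000, -5.5000).
Jacobian J = [[-4·x - 4, 5], [-4·x + y - 2, x - 3]].
At the point, J = [[-6.0000, 5.0000], [-2.0000, -2.5000]] (det J = 25.0000).
Solving J·Δ = −F gives Δ = (-0.1500, -2.0800).
Then the next iterate is (x, y)₁ = (0.3500, -0.0800).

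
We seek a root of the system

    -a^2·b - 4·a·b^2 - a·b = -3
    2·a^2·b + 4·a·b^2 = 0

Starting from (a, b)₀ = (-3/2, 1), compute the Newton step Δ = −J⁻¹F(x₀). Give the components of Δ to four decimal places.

At (-3/2, 1): F = (8.2500, -1.5000).
Jacobian J = [[-2·a·b - 4·b^2 - b, -a^2 - 8·a·b - a], [4·a·b + 4·b^2, 2·a^2 + 8·a·b]].
At the point, J = [[-2.0000, 11.2500], [-2.0000, -7.5000]] (det J = 37.5000).
Solving J·Δ = −F gives Δ = (1.2000, -0.5200).

(1.2000, -0.5200)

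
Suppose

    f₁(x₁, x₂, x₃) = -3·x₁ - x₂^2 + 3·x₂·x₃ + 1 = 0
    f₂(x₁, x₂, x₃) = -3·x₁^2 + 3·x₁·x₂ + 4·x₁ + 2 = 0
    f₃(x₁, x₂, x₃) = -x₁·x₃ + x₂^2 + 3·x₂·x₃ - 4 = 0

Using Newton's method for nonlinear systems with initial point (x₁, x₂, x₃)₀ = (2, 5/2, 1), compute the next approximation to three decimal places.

(7.034, 0.753, 3.047)

At (2, 5/2, 1): F = (-3.750, 13.000, 7.750).
Jacobian J = [[-3, -2·x₂ + 3·x₃, 3·x₂], [-6·x₁ + 3·x₂ + 4, 3·x₁, 0], [-x₃, 2·x₂ + 3·x₃, -x₁ + 3·x₂]].
At the point, J = [[-3.000, -2.000, 7.500], [-0.500, 6.000, 0.000], [-1.000, 8.000, 5.500]] (det J = -89.500).
Solving J·Δ = −F gives Δ = (5.034, -1.747, 2.047).
Then the next iterate is (x₁, x₂, x₃)₁ = (7.034, 0.753, 3.047).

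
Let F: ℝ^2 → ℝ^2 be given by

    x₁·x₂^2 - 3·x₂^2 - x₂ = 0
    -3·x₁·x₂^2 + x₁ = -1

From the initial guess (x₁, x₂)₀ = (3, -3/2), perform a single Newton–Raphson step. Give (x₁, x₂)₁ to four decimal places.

(2.5591, -0.9920)

At (3, -3/2): F = (1.5000, -16.2500).
Jacobian J = [[x₂^2, 2·x₁·x₂ - 6·x₂ - 1], [-3·x₂^2 + 1, -6·x₁·x₂]].
At the point, J = [[2.2500, -1.0000], [-5.7500, 27.0000]] (det J = 55.0000).
Solving J·Δ = −F gives Δ = (-0.4409, 0.5080).
Then the next iterate is (x₁, x₂)₁ = (2.5591, -0.9920).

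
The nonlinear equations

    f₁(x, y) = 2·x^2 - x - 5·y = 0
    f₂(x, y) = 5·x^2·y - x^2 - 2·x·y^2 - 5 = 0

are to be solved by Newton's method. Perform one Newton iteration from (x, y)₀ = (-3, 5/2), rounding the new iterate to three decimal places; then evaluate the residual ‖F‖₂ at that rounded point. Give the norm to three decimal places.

At (-3, 5/2): F = (8.500, 136.000).
Jacobian J = [[4·x - 1, -5], [10·x·y - 2·x - 2·y^2, 5·x^2 - 4·x·y]].
At the point, J = [[-13.000, -5.000], [-81.500, 75.000]] (det J = -1382.500).
Solving J·Δ = −F gives Δ = (0.953, -0.778).
Then the next iterate is (x, y)₁ = (-2.047, 1.722).
Re-evaluating at (-2.047, 1.722): F = (1.81742, 39.02736), so ‖F‖₂ = 39.070.

39.070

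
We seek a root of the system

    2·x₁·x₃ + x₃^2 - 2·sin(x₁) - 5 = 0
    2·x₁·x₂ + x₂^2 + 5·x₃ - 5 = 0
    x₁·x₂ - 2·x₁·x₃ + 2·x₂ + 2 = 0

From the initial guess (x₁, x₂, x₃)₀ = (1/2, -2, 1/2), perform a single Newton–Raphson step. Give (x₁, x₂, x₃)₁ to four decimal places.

At (1/2, -2, 1/2): F = (-5.208851, -0.5000, -3.5000).
Jacobian J = [[2·x₃ - 2·cos(x₁), 0, 2·x₁ + 2·x₃], [2·x₂, 2·x₁ + 2·x₂, 5], [x₂ - 2·x₃, x₁ + 2, -2·x₁]].
At the point, J = [[-0.755165, 0.0000, 2.0000], [-4.0000, -3.0000, 5.0000], [-3.0000, 2.5000, -1.0000]] (det J = -30.825931).
Solving J·Δ = −F gives Δ = (0.8429, 3.5806, 2.9227).
Then the next iterate is (x₁, x₂, x₃)₁ = (1.3429, 1.5806, 3.4227).

(1.3429, 1.5806, 3.4227)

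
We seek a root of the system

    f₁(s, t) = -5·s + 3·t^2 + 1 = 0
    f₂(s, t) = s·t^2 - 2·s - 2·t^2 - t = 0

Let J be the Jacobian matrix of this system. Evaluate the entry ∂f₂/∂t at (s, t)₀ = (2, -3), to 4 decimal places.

-1.0000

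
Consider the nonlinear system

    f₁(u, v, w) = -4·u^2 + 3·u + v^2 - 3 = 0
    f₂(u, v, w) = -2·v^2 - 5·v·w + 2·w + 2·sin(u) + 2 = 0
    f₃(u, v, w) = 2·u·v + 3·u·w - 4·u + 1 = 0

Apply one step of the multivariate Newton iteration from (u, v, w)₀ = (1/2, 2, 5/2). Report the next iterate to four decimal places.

(0.3425, 1.5856, 0.3971)

At (1/2, 2, 5/2): F = (1.5000, -25.041149, 4.7500).
Jacobian J = [[-8·u + 3, 2·v, 0], [2·cos(u), -4·v - 5·w, -5·v + 2], [2·v + 3·w - 4, 2·u, 3·u]].
At the point, J = [[-1.0000, 4.0000, 0.0000], [1.755165, -20.5000, -8.0000], [7.5000, 1.0000, 1.5000]] (det J = -227.780991).
Solving J·Δ = −F gives Δ = (-0.1575, -0.4144, -2.1029).
Then the next iterate is (u, v, w)₁ = (0.3425, 1.5856, 0.3971).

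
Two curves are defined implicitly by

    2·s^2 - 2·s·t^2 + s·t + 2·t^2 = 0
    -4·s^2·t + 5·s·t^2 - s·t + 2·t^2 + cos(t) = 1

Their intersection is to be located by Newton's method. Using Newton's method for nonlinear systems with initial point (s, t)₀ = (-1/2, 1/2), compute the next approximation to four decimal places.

(-0.5602, 0.0518)

At (-1/2, 1/2): F = (1.0000, -0.497417).
Jacobian J = [[4·s - 2·t^2 + t, -4·s·t + s + 4·t], [-8·s·t + 5·t^2 - t, -4·s^2 + 10·s·t - s + 4·t - sin(t)]].
At the point, J = [[-2.0000, 2.5000], [2.7500, -1.479426]] (det J = -3.916149).
Solving J·Δ = −F gives Δ = (-0.0602, -0.4482).
Then the next iterate is (s, t)₁ = (-0.5602, 0.0518).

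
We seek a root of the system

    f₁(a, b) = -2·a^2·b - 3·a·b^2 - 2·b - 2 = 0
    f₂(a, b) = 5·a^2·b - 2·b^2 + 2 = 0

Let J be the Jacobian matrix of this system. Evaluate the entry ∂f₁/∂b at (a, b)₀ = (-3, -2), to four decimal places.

-56.0000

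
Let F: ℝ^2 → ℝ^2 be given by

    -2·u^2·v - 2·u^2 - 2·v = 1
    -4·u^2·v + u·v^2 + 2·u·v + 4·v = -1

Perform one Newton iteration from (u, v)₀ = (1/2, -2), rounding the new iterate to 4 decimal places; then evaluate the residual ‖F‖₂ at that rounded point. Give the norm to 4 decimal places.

0.8293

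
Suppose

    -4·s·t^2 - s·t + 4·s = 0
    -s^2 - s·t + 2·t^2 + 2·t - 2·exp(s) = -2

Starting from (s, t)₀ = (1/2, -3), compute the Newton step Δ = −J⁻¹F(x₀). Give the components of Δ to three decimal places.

At (1/2, -3): F = (-14.500, 11.95256).
Jacobian J = [[-4·t^2 - t + 4, -8·s·t - s], [-2·s - t - 2·exp(s), -s + 4·t + 2]].
At the point, J = [[-29.000, 11.500], [-1.29744, -10.500]] (det J = 319.42059).
Solving J·Δ = −F gives Δ = (-0.046, 1.144).

(-0.046, 1.144)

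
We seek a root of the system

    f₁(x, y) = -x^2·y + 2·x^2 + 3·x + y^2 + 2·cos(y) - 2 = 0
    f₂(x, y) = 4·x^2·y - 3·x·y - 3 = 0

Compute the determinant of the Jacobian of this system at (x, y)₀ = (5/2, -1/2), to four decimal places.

217.7752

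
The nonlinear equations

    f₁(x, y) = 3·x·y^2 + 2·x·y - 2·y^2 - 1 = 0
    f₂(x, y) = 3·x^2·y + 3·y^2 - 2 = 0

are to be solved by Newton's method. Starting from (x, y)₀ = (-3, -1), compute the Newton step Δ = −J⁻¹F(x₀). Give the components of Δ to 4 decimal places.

At (-3, -1): F = (-6.0000, -26.0000).
Jacobian J = [[3·y^2 + 2·y, 6·x·y + 2·x - 4·y], [6·x·y, 3·x^2 + 6·y]].
At the point, J = [[1.0000, 16.0000], [18.0000, 21.0000]] (det J = -267.0000).
Solving J·Δ = −F gives Δ = (1.0861, 0.3071).

(1.0861, 0.3071)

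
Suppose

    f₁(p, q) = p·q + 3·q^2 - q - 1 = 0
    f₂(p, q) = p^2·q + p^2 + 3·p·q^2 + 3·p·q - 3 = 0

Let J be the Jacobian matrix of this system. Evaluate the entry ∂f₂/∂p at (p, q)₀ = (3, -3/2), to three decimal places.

-0.750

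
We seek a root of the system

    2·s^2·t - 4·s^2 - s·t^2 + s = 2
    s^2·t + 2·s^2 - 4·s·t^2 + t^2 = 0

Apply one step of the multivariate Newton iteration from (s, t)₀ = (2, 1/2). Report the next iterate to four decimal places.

(1.4074, 1.4722)

At (2, 1/2): F = (-12.5000, 8.2500).
Jacobian J = [[4·s·t - 8·s - t^2 + 1, 2·s^2 - 2·s·t], [2·s·t + 4·s - 4·t^2, s^2 - 8·s·t + 2·t]].
At the point, J = [[-11.2500, 6.0000], [9.0000, -3.0000]] (det J = -20.2500).
Solving J·Δ = −F gives Δ = (-0.5926, 0.9722).
Then the next iterate is (s, t)₁ = (1.4074, 1.4722).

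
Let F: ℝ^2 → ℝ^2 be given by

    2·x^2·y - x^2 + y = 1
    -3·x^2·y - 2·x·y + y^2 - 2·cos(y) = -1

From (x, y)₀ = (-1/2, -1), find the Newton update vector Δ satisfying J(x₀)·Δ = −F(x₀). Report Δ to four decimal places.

At (-1/2, -1): F = (-2.7500, 0.669395).
Jacobian J = [[4·x·y - 2·x, 2·x^2 + 1], [-6·x·y - 2·y, -3·x^2 - 2·x + 2·y + 2·sin(y)]].
At the point, J = [[3.0000, 1.5000], [-1.0000, -3.432942]] (det J = -8.798826).
Solving J·Δ = −F gives Δ = (0.9588, -0.0843).

(0.9588, -0.0843)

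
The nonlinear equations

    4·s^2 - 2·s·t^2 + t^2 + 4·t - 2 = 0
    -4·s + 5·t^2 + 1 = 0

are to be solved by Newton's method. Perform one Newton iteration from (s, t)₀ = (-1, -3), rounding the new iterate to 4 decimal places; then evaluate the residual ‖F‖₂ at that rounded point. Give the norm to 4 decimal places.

15.3571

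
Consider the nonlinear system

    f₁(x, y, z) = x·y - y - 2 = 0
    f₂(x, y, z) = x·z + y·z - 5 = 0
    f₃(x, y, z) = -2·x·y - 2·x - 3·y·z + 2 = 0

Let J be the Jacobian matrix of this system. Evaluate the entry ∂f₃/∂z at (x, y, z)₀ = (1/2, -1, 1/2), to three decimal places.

∂f₃/∂z = -3·y.
At (1/2, -1, 1/2) this is 3.000.

3.000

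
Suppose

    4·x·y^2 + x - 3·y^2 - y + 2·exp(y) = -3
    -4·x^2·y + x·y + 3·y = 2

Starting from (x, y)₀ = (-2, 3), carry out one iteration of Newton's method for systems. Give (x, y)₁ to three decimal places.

At (-2, 3): F = (-60.82893, -47.000).
Jacobian J = [[4·y^2 + 1, 8·x·y - 6·y + 2·exp(y) - 1], [-8·x·y + y, -4·x^2 + x + 3]].
At the point, J = [[37.000, -26.82893], [51.000, -15.000]] (det J = 813.27523).
Solving J·Δ = −F gives Δ = (0.429, -1.676).
Then the next iterate is (x, y)₁ = (-1.571, 1.324).

(-1.571, 1.324)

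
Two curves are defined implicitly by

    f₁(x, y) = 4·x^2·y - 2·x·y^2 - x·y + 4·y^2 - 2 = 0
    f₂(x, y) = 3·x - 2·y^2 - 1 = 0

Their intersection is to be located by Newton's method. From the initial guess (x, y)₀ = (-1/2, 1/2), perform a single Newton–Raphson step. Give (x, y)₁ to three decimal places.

At (-1/2, 1/2): F = (0.000, -3.000).
Jacobian J = [[8·x·y - 2·y^2 - y, 4·x^2 - 4·x·y - x + 8·y], [3, -4·y]].
At the point, J = [[-3.000, 6.500], [3.000, -2.000]] (det J = -13.500).
Solving J·Δ = −F gives Δ = (1.444, 0.667).
Then the next iterate is (x, y)₁ = (0.944, 1.167).

(0.944, 1.167)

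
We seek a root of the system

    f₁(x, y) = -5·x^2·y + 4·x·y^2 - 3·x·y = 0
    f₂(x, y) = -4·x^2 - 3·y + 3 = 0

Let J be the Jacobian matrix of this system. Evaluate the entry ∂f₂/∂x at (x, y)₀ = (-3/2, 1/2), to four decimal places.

∂f₂/∂x = -8·x.
At (-3/2, 1/2) this is 12.0000.

12.0000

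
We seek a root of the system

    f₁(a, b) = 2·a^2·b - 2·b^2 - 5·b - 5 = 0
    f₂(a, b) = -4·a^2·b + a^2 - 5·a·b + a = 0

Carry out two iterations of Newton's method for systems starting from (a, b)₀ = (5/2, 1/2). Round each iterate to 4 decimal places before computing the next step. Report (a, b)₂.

At (5/2, 1/2): F = (-1.7500, -10.0000).
Jacobian J = [[4·a·b, 2·a^2 - 4·b - 5], [-8·a·b + 2·a - 5·b + 1, -4·a^2 - 5·a]].
At the point, J = [[5.0000, 5.5000], [-6.5000, -37.5000]] (det J = -151.7500).
Solving J·Δ = −F gives Δ = (0.7949, -0.4044).
Then the next iterate is (a, b)₁ = (3.2949, 0.0956).
Round to (3.2949, 0.0956) and repeat: F = (-3.420542, 8.424829), J = [[1.259970, 16.330332], [4.591860, -59.899964]].
Δ = (0.4474, 0.1749), so (a, b)₂ = (3.7423, 0.2705).

(3.7423, 0.2705)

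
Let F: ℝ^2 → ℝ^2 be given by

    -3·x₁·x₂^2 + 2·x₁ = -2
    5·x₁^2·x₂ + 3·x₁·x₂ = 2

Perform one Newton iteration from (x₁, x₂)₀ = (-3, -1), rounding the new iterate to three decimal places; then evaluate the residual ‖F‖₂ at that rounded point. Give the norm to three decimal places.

11.560

At (-3, -1): F = (5.000, -38.000).
Jacobian J = [[-3·x₂^2 + 2, -6·x₁·x₂], [10·x₁·x₂ + 3·x₂, 5·x₁^2 + 3·x₁]].
At the point, J = [[-1.000, -18.000], [27.000, 36.000]] (det J = 450.000).
Solving J·Δ = −F gives Δ = (1.120, 0.216).
Then the next iterate is (x₁, x₂)₁ = (-1.880, -0.784).
Re-evaluating at (-1.880, -0.784): F = (1.70666, -11.43309), so ‖F‖₂ = 11.560.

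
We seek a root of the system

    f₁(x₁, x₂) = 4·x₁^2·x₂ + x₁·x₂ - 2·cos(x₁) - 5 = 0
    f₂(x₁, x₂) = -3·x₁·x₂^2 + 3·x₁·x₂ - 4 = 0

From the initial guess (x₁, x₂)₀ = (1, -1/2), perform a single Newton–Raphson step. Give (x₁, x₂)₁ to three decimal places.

At (1, -1/2): F = (-8.58060, -6.250).
Jacobian J = [[8·x₁·x₂ + x₂ + 2·sin(x₁), 4·x₁^2 + x₁], [-3·x₂^2 + 3·x₂, -6·x₁·x₂ + 3·x₁]].
At the point, J = [[-2.81706, 5.000], [-2.250, 6.000]] (det J = -5.65235).
Solving J·Δ = −F gives Δ = (-3.580, -0.301).
Then the next iterate is (x₁, x₂)₁ = (-2.580, -0.801).

(-2.580, -0.801)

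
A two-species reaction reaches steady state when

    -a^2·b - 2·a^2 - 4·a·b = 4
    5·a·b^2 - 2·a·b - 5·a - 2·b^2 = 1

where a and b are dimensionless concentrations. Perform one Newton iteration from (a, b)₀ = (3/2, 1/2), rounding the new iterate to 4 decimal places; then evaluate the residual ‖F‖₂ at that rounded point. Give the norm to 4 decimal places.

4.1354

At (3/2, 1/2): F = (-12.6250, -8.6250).
Jacobian J = [[-2·a·b - 4·a - 4·b, -a^2 - 4·a], [5·b^2 - 2·b - 5, 10·a·b - 2·a - 4·b]].
At the point, J = [[-9.5000, -8.2500], [-4.7500, 2.5000]] (det J = -62.9375).
Solving J·Δ = −F gives Δ = (-1.6321, 0.3491).
Then the next iterate is (a, b)₁ = (-0.1321, 0.8491).
Re-evaluating at (-0.1321, 0.8491): F = (-3.601054, -2.033311), so ‖F‖₂ = 4.1354.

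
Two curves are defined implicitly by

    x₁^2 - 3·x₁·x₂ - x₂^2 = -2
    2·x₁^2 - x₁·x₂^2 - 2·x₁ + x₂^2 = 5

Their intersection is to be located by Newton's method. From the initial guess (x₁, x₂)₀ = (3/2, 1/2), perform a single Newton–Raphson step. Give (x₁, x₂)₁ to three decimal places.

At (3/2, 1/2): F = (1.750, -3.625).
Jacobian J = [[2·x₁ - 3·x₂, -3·x₁ - 2·x₂], [4·x₁ - x₂^2 - 2, -2·x₁·x₂ + 2·x₂]].
At the point, J = [[1.500, -5.500], [3.750, -0.500]] (det J = 19.875).
Solving J·Δ = −F gives Δ = (1.047, 0.604).
Then the next iterate is (x₁, x₂)₁ = (2.547, 1.104).

(2.547, 1.104)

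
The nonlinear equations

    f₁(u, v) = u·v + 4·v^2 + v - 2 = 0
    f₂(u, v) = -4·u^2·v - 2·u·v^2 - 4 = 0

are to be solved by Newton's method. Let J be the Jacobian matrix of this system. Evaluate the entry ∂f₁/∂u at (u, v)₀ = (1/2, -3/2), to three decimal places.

∂f₁/∂u = v.
At (1/2, -3/2) this is -1.500.

-1.500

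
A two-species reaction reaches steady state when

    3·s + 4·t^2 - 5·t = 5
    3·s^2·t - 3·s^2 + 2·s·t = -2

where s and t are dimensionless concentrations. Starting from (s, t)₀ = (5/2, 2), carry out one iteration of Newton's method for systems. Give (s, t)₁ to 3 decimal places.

At (5/2, 2): F = (8.500, 30.750).
Jacobian J = [[3, 8·t - 5], [6·s·t - 6·s + 2·t, 3·s^2 + 2·s]].
At the point, J = [[3.000, 11.000], [19.000, 23.750]] (det J = -137.750).
Solving J·Δ = −F gives Δ = (-0.990, -0.503).
Then the next iterate is (s, t)₁ = (1.510, 1.497).

(1.510, 1.497)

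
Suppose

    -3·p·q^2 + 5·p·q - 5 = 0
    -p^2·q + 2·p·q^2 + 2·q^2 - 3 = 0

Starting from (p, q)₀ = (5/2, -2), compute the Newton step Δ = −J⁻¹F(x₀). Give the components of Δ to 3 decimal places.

(40.109, 22.174)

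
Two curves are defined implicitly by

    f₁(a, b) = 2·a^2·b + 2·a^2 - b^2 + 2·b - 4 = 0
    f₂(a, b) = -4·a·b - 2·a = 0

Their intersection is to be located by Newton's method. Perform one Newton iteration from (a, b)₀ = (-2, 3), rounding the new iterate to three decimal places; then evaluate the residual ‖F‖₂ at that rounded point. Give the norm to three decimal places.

At (-2, 3): F = (25.000, 28.000).
Jacobian J = [[4·a·b + 4·a, 2·a^2 - 2·b + 2], [-4·b - 2, -4·a]].
At the point, J = [[-32.000, 4.000], [-14.000, 8.000]] (det J = -200.000).
Solving J·Δ = −F gives Δ = (0.440, -2.730).
Then the next iterate is (a, b)₁ = (-1.560, 0.270).
Re-evaluating at (-1.560, 0.270): F = (2.64844, 4.80480), so ‖F‖₂ = 5.486.

5.486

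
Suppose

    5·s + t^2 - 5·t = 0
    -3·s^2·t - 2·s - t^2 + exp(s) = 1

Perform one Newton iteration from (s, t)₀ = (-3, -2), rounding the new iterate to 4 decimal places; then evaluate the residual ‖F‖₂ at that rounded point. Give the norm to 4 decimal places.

At (-3, -2): F = (-1.0000, 55.049787).
Jacobian J = [[5, 2·t - 5], [-6·s·t + exp(s) - 2, -3·s^2 - 2·t]].
At the point, J = [[5.0000, -9.0000], [-37.950213, -23.0000]] (det J = -456.551916).
Solving J·Δ = −F gives Δ = (1.1356, 0.5198).
Then the next iterate is (s, t)₁ = (-1.8644, -1.4802).
Re-evaluating at (-1.8644, -1.4802): F = (0.269992, 16.128267), so ‖F‖₂ = 16.1305.

16.1305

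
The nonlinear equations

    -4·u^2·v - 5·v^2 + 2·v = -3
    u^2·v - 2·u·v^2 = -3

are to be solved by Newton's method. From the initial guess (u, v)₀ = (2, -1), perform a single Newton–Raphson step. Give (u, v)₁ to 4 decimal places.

At (2, -1): F = (12.0000, -5.0000).
Jacobian J = [[-8·u·v, -4·u^2 - 10·v + 2], [2·u·v - 2·v^2, u^2 - 4·u·v]].
At the point, J = [[16.0000, -4.0000], [-6.0000, 12.0000]] (det J = 168.0000).
Solving J·Δ = −F gives Δ = (-0.7381, 0.0476).
Then the next iterate is (u, v)₁ = (1.2619, -0.9524).

(1.2619, -0.9524)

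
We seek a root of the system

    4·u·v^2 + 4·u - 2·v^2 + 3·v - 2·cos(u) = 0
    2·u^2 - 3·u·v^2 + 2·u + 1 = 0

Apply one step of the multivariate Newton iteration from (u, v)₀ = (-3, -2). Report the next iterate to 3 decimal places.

(-2.493, -0.949)

At (-3, -2): F = (-72.02002, 49.000).
Jacobian J = [[4·v^2 + 2·sin(u) + 4, 8·u·v - 4·v + 3], [4·u - 3·v^2 + 2, -6·u·v]].
At the point, J = [[19.71776, 59.000], [-22.000, -36.000]] (det J = 588.16064).
Solving J·Δ = −F gives Δ = (0.507, 1.051).
Then the next iterate is (u, v)₁ = (-2.493, -0.949).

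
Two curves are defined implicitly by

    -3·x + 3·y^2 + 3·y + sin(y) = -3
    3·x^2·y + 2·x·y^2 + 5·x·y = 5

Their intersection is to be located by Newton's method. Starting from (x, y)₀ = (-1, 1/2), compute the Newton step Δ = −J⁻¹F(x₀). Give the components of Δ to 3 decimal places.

(-0.816, -1.625)

At (-1, 1/2): F = (8.72943, -6.500).
Jacobian J = [[-3, 6·y + cos(y) + 3], [6·x·y + 2·y^2 + 5·y, 3·x^2 + 4·x·y + 5·x]].
At the point, J = [[-3.000, 6.87758], [0.000, -4.000]] (det J = 12.000).
Solving J·Δ = −F gives Δ = (-0.816, -1.625).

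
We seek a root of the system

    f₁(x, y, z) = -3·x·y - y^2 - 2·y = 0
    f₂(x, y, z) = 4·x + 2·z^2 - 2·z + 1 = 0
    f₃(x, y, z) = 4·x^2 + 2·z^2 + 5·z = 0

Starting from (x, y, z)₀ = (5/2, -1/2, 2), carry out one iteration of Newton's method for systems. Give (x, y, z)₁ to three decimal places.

(1.574, -0.134, 0.118)

At (5/2, -1/2, 2): F = (4.500, 15.000, 43.000).
Jacobian J = [[-3·y, -3·x - 2·y - 2, 0], [4, 0, 4·z - 2], [8·x, 0, 4·z + 5]].
At the point, J = [[1.500, -8.500, 0.000], [4.000, 0.000, 6.000], [20.000, 0.000, 13.000]] (det J = -578.000).
Solving J·Δ = −F gives Δ = (-0.926, 0.366, -1.882).
Then the next iterate is (x, y, z)₁ = (1.574, -0.134, 0.118).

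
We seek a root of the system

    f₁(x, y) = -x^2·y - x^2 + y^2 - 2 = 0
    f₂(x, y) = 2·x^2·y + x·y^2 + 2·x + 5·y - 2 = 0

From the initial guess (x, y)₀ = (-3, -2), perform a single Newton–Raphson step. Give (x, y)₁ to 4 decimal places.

(-0.3722, -2.3667)

At (-3, -2): F = (11.0000, -66.0000).
Jacobian J = [[-2·x·y - 2·x, -x^2 + 2·y], [4·x·y + y^2 + 2, 2·x^2 + 2·x·y + 5]].
At the point, J = [[-6.0000, -13.0000], [30.0000, 35.0000]] (det J = 180.0000).
Solving J·Δ = −F gives Δ = (2.6278, -0.3667).
Then the next iterate is (x, y)₁ = (-0.3722, -2.3667).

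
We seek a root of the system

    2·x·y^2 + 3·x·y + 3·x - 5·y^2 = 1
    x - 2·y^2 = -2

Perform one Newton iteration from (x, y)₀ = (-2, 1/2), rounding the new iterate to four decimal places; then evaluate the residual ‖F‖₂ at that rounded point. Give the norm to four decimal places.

At (-2, 1/2): F = (-12.2500, -0.5000).
Jacobian J = [[2·y^2 + 3·y + 3, 4·x·y + 3·x - 10·y], [1, -4·y]].
At the point, J = [[5.0000, -15.0000], [1.0000, -2.0000]] (det J = 5.0000).
Solving J·Δ = −F gives Δ = (-3.4000, -1.9500).
Then the next iterate is (x, y)₁ = (-5.4000, -1.4500).
Re-evaluating at (-5.4000, -1.4500): F = (-26.9295, -7.6050), so ‖F‖₂ = 27.9827.

27.9827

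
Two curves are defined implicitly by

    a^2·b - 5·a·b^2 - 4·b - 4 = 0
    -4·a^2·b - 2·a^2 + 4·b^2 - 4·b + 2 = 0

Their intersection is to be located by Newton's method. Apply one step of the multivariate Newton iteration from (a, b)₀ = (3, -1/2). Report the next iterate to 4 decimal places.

At (3, -1/2): F = (-10.2500, 5.0000).
Jacobian J = [[2·a·b - 5·b^2, a^2 - 10·a·b - 4], [-8·a·b - 4·a, -4·a^2 + 8·b - 4]].
At the point, J = [[-4.2500, 20.0000], [0.0000, -44.0000]] (det J = 187.0000).
Solving J·Δ = −F gives Δ = (-1.8770, 0.1136).
Then the next iterate is (a, b)₁ = (1.1230, -0.3864).

(1.1230, -0.3864)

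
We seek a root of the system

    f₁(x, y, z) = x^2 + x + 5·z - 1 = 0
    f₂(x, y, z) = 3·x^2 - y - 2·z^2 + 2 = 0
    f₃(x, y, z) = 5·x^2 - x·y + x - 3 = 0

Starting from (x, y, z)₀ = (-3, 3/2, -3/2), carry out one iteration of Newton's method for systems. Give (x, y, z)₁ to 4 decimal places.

(-1.1729, 5.5752, 0.8271)

At (-3, 3/2, -3/2): F = (-2.5000, 23.0000, 43.5000).
Jacobian J = [[2·x + 1, 0, 5], [6·x, -1, -4·z], [10·x - y + 1, -x, 0]].
At the point, J = [[-5.0000, 0.0000, 5.0000], [-18.0000, -1.0000, 6.0000], [-30.5000, 3.0000, 0.0000]] (det J = -332.5000).
Solving J·Δ = −F gives Δ = (1.8271, 4.0752, 2.3271).
Then the next iterate is (x, y, z)₁ = (-1.1729, 5.5752, 0.8271).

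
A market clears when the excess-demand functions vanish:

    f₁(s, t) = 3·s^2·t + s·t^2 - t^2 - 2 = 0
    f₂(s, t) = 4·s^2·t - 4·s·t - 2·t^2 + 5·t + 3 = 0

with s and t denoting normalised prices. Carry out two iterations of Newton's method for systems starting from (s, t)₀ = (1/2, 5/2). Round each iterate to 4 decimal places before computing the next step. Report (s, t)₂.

(0.7107, 2.6542)

At (1/2, 5/2): F = (-3.2500, 0.5000).
Jacobian J = [[6·s·t + t^2, 3·s^2 + 2·s·t - 2·t], [8·s·t - 4·t, 4·s^2 - 4·s - 4·t + 5]].
At the point, J = [[13.7500, -1.7500], [0.0000, -6.0000]] (det J = -82.5000).
Solving J·Δ = −F gives Δ = (0.2470, 0.0833).
Then the next iterate is (s, t)₁ = (0.7470, 2.5833).
Round to (0.7470, 2.5833) and repeat: F = (0.636134, 0.616740), J = [[18.251789, 0.366877], [5.104601, -6.089164]].
Δ = (-0.0363, 0.0709), so (s, t)₂ = (0.7107, 2.6542).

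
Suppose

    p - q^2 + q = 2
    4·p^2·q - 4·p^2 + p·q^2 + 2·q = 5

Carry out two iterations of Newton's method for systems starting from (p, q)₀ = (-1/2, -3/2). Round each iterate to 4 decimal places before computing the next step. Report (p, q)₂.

At (-1/2, -3/2): F = (-6.2500, -11.6250).
Jacobian J = [[1, -2·q + 1], [8·p·q - 8·p + q^2, 4·p^2 + 2·p·q + 2]].
At the point, J = [[1.0000, 4.0000], [12.2500, 4.5000]] (det J = -44.5000).
Solving J·Δ = −F gives Δ = (0.4129, 1.4593).
Then the next iterate is (p, q)₁ = (-0.0871, -0.0407).
Round to (-0.0871, -0.0407) and repeat: F = (-2.129456, -5.113125), J = [[1.0000, 1.0814], [0.726816, 2.037436]].
Δ = (-0.9515, 2.8490), so (p, q)₂ = (-1.0386, 2.8083).

(-1.0386, 2.8083)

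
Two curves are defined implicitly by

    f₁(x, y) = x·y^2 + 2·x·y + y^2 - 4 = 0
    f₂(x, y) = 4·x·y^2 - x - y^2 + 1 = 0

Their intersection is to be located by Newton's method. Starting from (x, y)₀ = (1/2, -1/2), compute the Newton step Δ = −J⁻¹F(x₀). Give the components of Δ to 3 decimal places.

At (1/2, -1/2): F = (-4.125, 0.750).
Jacobian J = [[y^2 + 2·y, 2·x·y + 2·x + 2·y], [4·y^2 - 1, 8·x·y - 2·y]].
At the point, J = [[-0.750, -0.500], [0.000, -1.000]] (det J = 0.750).
Solving J·Δ = −F gives Δ = (-6.000, 0.750).

(-6.000, 0.750)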